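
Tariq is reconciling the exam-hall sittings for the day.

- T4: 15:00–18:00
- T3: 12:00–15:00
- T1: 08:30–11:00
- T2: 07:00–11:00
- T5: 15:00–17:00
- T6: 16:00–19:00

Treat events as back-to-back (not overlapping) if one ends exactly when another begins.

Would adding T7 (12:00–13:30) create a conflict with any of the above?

T2: ends 11:00 at or before T7 starts 12:00 → clear.
T1: ends 11:00 at or before T7 starts 12:00 → clear.
T3: starts 12:00 before T7 ends 13:30, and ends 15:00 after T7 starts 12:00 → overlap.
T4: starts 15:00 at or after T7 ends 13:30 → clear.
T5: starts 15:00 at or after T7 ends 13:30 → clear.
T6: starts 16:00 at or after T7 ends 13:30 → clear.
T7 overlaps T3.

Yes — it overlaps T3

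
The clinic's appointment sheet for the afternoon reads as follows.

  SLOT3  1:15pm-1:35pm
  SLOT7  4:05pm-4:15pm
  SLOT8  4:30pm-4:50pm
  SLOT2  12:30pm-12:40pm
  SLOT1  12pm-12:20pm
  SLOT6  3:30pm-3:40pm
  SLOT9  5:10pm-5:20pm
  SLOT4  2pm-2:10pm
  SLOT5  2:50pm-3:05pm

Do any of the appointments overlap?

Sorted by start: SLOT1, SLOT2, SLOT3, SLOT4, SLOT5, SLOT6, SLOT7, SLOT8, SLOT9.
SLOT2 starts after SLOT1 ends, so SLOT1 has no further overlaps.
SLOT3 starts after SLOT2 ends, so SLOT2 has no further overlaps.
SLOT4 starts after SLOT3 ends, so SLOT3 has no further overlaps.
SLOT5 starts after SLOT4 ends, so SLOT4 has no further overlaps.
SLOT6 starts after SLOT5 ends, so SLOT5 has no further overlaps.
SLOT7 starts after SLOT6 ends, so SLOT6 has no further overlaps.
SLOT8 starts after SLOT7 ends, so SLOT7 has no further overlaps.
SLOT9 starts after SLOT8 ends.
Every pair is clear; the schedule has no overlaps.

No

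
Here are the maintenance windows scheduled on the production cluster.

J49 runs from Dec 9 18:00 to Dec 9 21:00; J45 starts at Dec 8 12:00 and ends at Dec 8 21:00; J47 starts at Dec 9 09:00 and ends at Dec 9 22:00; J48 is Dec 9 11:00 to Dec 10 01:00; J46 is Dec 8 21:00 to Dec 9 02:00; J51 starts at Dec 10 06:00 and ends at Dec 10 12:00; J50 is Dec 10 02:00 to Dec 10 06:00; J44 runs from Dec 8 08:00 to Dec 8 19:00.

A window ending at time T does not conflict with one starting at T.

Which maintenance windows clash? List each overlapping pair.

J44 & J45, J47 & J48, J47 & J49, J48 & J49

Sorted by start: J44, J45, J46, J47, J48, J49, J50, J51.
J45 starts before J44 ends → J44 and J45 overlap.
J46 starts after J44 ends, so J44 has no further overlaps.
J46 starts exactly when J45 ends (back-to-back, no overlap), so J45 has no further overlaps.
J47 starts after J46 ends, so J46 has no further overlaps.
J48 starts before J47 ends → J47 and J48 overlap.
J49 starts before J47 ends → J47 and J49 overlap.
J50 starts after J47 ends, so J47 has no further overlaps.
J49 starts before J48 ends → J48 and J49 overlap.
J50 starts after J48 ends, so J48 has no further overlaps.
J50 starts after J49 ends, so J49 has no further overlaps.
J51 starts exactly when J50 ends (back-to-back, no overlap).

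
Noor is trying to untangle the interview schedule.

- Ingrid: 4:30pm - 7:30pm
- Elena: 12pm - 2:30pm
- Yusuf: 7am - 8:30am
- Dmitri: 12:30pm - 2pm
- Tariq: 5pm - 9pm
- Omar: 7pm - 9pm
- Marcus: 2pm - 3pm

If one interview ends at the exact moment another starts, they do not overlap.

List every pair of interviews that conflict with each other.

Sorted by start: Yusuf, Elena, Dmitri, Marcus, Ingrid, Tariq, Omar.
Elena starts after Yusuf ends; Yusuf is clear from here.
Dmitri starts before Elena ends → Elena and Dmitri overlap.
Marcus starts before Elena ends → Elena and Marcus overlap.
Ingrid starts after Elena ends; Elena is clear from here.
Marcus starts exactly when Dmitri ends (back-to-back, no overlap); Dmitri is clear from here.
Ingrid starts after Marcus ends; Marcus is clear from here.
Tariq starts before Ingrid ends → Ingrid and Tariq overlap.
Omar starts before Ingrid ends → Ingrid and Omar overlap.
Omar starts before Tariq ends → Tariq and Omar overlap.

Dmitri & Elena, Elena & Marcus, Ingrid & Omar, Ingrid & Tariq, Omar & Tariq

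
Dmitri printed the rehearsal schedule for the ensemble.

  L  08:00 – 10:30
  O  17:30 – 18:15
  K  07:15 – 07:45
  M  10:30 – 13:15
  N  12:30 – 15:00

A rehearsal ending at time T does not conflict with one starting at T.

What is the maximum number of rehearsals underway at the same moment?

Walk through starts and ends in time order (an end at T is processed before a start at T):
07:15 start K → 1
07:45 end K → 0
08:00 start L → 1
10:30 end L → 0
10:30 start M → 1
12:30 start N → 2
13:15 end M → 1
15:00 end N → 0
17:30 start O → 1
18:15 end O → 0
Peak is 2, at 12:30 (M, N).

2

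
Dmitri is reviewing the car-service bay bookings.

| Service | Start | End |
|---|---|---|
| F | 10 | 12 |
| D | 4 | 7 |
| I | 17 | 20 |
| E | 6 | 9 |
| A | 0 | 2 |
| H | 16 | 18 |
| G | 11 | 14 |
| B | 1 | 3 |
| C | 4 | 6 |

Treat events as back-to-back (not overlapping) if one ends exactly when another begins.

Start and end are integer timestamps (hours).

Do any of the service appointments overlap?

Sorted by start: A, B, C, D, E, F, G, H, I.
B starts before A ends → A and B overlap.
That's a conflict, so the schedule is not conflict-free.

Yes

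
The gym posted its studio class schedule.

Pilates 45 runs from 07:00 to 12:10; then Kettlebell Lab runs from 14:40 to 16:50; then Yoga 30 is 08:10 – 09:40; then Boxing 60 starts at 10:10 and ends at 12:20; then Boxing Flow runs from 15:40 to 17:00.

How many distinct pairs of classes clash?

Two intervals overlap when each starts before the other ends.
Sorted by start: Pilates 45, Yoga 30, Boxing 60, Kettlebell Lab, Boxing Flow.
Yoga 30 starts before Pilates 45 ends → Pilates 45 and Yoga 30 overlap.
Boxing 60 starts before Pilates 45 ends → Pilates 45 and Boxing 60 overlap.
Kettlebell Lab starts after Pilates 45 ends, so nothing later overlaps Pilates 45 either.
Boxing 60 starts after Yoga 30 ends, so nothing later overlaps Yoga 30 either.
Kettlebell Lab starts after Boxing 60 ends, so nothing later overlaps Boxing 60 either.
Boxing Flow starts before Kettlebell Lab ends → Kettlebell Lab and Boxing Flow overlap.
Overlapping pairs: Boxing 60 & Pilates 45, Boxing Flow & Kettlebell Lab, Pilates 45 & Yoga 30 — 3 in total.

3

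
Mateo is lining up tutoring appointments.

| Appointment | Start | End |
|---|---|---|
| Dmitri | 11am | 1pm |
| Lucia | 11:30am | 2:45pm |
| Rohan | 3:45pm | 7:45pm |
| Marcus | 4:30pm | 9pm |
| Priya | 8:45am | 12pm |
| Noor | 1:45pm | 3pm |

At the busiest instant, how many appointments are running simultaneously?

Sort all start/end points and keep a running count:
8:45am start Priya → 1
11am start Dmitri → 2
11:30am start Lucia → 3
12pm end Priya → 2
1pm end Dmitri → 1
1:45pm start Noor → 2
2:45pm end Lucia → 1
3pm end Noor → 0
3:45pm start Rohan → 1
4:30pm start Marcus → 2
7:45pm end Rohan → 1
9pm end Marcus → 0
Peak is 3, at 11:30am (Dmitri, Lucia, Priya).

3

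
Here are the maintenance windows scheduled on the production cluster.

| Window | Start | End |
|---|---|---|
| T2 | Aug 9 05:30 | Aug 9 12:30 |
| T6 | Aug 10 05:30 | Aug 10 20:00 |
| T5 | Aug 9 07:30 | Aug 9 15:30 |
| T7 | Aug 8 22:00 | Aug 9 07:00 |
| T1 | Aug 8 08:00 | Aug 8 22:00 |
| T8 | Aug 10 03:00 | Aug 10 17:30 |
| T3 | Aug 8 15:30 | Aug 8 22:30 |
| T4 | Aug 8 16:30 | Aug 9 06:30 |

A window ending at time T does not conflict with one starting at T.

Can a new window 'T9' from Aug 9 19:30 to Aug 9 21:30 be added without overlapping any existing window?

Yes — the slot is free

T1: ends Aug 8 22:00 at or before T9 starts Aug 9 19:30 → clear.
T3: ends Aug 8 22:30 at or before T9 starts Aug 9 19:30 → clear.
T4: ends Aug 9 06:30 at or before T9 starts Aug 9 19:30 → clear.
T7: ends Aug 9 07:00 at or before T9 starts Aug 9 19:30 → clear.
T2: ends Aug 9 12:30 at or before T9 starts Aug 9 19:30 → clear.
T5: ends Aug 9 15:30 at or before T9 starts Aug 9 19:30 → clear.
T8: starts Aug 10 03:00 at or after T9 ends Aug 9 21:30 → clear.
T6: starts Aug 10 05:30 at or after T9 ends Aug 9 21:30 → clear.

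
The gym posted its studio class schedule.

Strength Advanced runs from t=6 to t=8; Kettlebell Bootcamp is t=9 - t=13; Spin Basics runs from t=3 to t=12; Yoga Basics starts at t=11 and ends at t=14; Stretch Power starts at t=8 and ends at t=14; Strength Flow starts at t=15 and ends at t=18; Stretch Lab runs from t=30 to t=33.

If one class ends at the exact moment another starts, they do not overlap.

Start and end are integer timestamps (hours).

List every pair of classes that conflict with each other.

Kettlebell Bootcamp & Spin Basics, Kettlebell Bootcamp & Stretch Power, Kettlebell Bootcamp & Yoga Basics, Spin Basics & Strength Advanced, Spin Basics & Stretch Power, Spin Basics & Yoga Basics, Stretch Power & Yoga Basics

Check each pair: they overlap iff neither finishes before the other starts.
Sorted by start: Spin Basics, Strength Advanced, Stretch Power, Kettlebell Bootcamp, Yoga Basics, Strength Flow, Stretch Lab.
Strength Advanced starts before Spin Basics ends → Spin Basics and Strength Advanced overlap.
Stretch Power starts before Spin Basics ends → Spin Basics and Stretch Power overlap.
Kettlebell Bootcamp starts before Spin Basics ends → Spin Basics and Kettlebell Bootcamp overlap.
Yoga Basics starts before Spin Basics ends → Spin Basics and Yoga Basics overlap.
Strength Flow starts after Spin Basics ends; Spin Basics is clear from here.
Stretch Power starts exactly when Strength Advanced ends (back-to-back, no overlap); Strength Advanced is clear from here.
Kettlebell Bootcamp starts before Stretch Power ends → Stretch Power and Kettlebell Bootcamp overlap.
Yoga Basics starts before Stretch Power ends → Stretch Power and Yoga Basics overlap.
Strength Flow starts after Stretch Power ends; Stretch Power is clear from here.
Yoga Basics starts before Kettlebell Bootcamp ends → Kettlebell Bootcamp and Yoga Basics overlap.
Strength Flow starts after Kettlebell Bootcamp ends; Kettlebell Bootcamp is clear from here.
Strength Flow starts after Yoga Basics ends; Yoga Basics is clear from here.
Stretch Lab starts after Strength Flow ends.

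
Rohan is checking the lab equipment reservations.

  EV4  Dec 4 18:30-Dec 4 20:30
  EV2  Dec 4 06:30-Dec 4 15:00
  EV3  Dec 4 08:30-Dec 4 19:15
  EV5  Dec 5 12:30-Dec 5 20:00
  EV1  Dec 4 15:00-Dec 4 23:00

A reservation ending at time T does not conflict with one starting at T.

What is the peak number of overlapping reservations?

3

Sort all start/end points and keep a running count:
Dec 4 06:30 start EV2 → 1
Dec 4 08:30 start EV3 → 2
Dec 4 15:00 end EV2 → 1
Dec 4 15:00 start EV1 → 2
Dec 4 18:30 start EV4 → 3
Dec 4 19:15 end EV3 → 2
Dec 4 20:30 end EV4 → 1
Dec 4 23:00 end EV1 → 0
Dec 5 12:30 start EV5 → 1
Dec 5 20:00 end EV5 → 0
Peak is 3, at Dec 4 18:30 (EV1, EV3, EV4).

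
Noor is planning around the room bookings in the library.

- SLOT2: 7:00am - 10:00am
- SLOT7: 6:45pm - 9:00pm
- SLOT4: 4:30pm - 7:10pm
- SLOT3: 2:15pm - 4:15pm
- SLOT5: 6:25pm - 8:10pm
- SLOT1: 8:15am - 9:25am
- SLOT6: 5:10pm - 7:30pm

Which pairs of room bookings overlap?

SLOT1 & SLOT2, SLOT4 & SLOT5, SLOT4 & SLOT6, SLOT4 & SLOT7, SLOT5 & SLOT6, SLOT5 & SLOT7, SLOT6 & SLOT7

Check each pair: they overlap iff neither finishes before the other starts.
Sorted by start: SLOT2, SLOT1, SLOT3, SLOT4, SLOT6, SLOT5, SLOT7.
SLOT1 starts before SLOT2 ends → SLOT2 and SLOT1 overlap.
SLOT3 starts after SLOT2 ends; SLOT2 is clear from here.
SLOT3 starts after SLOT1 ends; SLOT1 is clear from here.
SLOT4 starts after SLOT3 ends; SLOT3 is clear from here.
SLOT6 starts before SLOT4 ends → SLOT4 and SLOT6 overlap.
SLOT5 starts before SLOT4 ends → SLOT4 and SLOT5 overlap.
SLOT7 starts before SLOT4 ends → SLOT4 and SLOT7 overlap.
SLOT5 starts before SLOT6 ends → SLOT6 and SLOT5 overlap.
SLOT7 starts before SLOT6 ends → SLOT6 and SLOT7 overlap.
SLOT7 starts before SLOT5 ends → SLOT5 and SLOT7 overlap.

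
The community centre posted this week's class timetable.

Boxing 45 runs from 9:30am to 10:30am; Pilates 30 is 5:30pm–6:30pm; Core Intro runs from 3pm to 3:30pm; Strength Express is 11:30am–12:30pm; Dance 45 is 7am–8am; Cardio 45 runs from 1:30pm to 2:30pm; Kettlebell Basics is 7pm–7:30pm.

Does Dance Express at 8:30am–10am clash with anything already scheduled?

Yes — it overlaps Boxing 45

Dance 45: ends 8am at or before Dance Express starts 8:30am → clear.
Boxing 45: starts 9:30am before Dance Express ends 10am, and ends 10:30am after Dance Express starts 8:30am → overlap.
Strength Express: starts 11:30am at or after Dance Express ends 10am → clear.
Cardio 45: starts 1:30pm at or after Dance Express ends 10am → clear.
Core Intro: starts 3pm at or after Dance Express ends 10am → clear.
Pilates 30: starts 5:30pm at or after Dance Express ends 10am → clear.
Kettlebell Basics: starts 7pm at or after Dance Express ends 10am → clear.
Dance Express overlaps Boxing 45.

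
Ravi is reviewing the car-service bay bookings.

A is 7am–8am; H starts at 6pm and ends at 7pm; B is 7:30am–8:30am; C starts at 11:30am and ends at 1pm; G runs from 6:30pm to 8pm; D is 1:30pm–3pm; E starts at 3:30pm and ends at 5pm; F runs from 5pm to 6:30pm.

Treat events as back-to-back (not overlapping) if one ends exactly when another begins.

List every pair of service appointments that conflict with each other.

A & B, F & H, G & H

Sorted by start: A, B, C, D, E, F, H, G.
B starts before A ends → A and B overlap.
C starts after A ends — done with A.
C starts after B ends — done with B.
D starts after C ends — done with C.
E starts after D ends — done with D.
F starts exactly when E ends (back-to-back, no overlap) — done with E.
H starts before F ends → F and H overlap.
G starts exactly when F ends (back-to-back, no overlap).
G starts before H ends → H and G overlap.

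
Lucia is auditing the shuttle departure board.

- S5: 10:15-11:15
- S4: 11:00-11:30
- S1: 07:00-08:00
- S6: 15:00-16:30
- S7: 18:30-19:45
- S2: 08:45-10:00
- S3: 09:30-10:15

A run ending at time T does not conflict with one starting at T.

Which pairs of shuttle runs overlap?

S2 & S3, S4 & S5

Two intervals overlap when each starts before the other ends.
Sorted by start: S1, S2, S3, S5, S4, S6, S7.
S2 starts after S1 ends; S1 is clear from here.
S3 starts before S2 ends → S2 and S3 overlap.
S5 starts after S2 ends; S2 is clear from here.
S5 starts exactly when S3 ends (back-to-back, no overlap); S3 is clear from here.
S4 starts before S5 ends → S5 and S4 overlap.
S6 starts after S5 ends; S5 is clear from here.
S6 starts after S4 ends; S4 is clear from here.
S7 starts after S6 ends.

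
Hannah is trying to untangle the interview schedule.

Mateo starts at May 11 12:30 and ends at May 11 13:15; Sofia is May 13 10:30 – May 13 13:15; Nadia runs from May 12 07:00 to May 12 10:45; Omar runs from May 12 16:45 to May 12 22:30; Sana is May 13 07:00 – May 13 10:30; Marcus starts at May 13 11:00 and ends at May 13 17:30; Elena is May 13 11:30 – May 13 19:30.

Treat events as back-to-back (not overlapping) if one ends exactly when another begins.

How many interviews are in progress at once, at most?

Sweep the timeline, counting +1 at each start and −1 at each end (ends before starts at a tie):
May 11 12:30 start Mateo → 1
May 11 13:15 end Mateo → 0
May 12 07:00 start Nadia → 1
May 12 10:45 end Nadia → 0
May 12 16:45 start Omar → 1
May 12 22:30 end Omar → 0
May 13 07:00 start Sana → 1
May 13 10:30 end Sana → 0
May 13 10:30 start Sofia → 1
May 13 11:00 start Marcus → 2
May 13 11:30 start Elena → 3
May 13 13:15 end Sofia → 2
May 13 17:30 end Marcus → 1
May 13 19:30 end Elena → 0
Peak is 3, at May 13 11:30 (Elena, Marcus, Sofia).

3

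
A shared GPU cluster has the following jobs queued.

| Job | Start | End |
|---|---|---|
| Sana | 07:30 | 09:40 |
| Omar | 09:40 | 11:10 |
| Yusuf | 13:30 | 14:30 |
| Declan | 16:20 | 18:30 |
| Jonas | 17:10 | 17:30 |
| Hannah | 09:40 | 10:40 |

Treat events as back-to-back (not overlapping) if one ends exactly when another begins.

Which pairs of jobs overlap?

Declan & Jonas, Hannah & Omar

Sorted by start: Sana, Omar, Hannah, Yusuf, Declan, Jonas.
Omar starts exactly when Sana ends (back-to-back, no overlap), so nothing later overlaps Sana either.
Hannah starts before Omar ends → Omar and Hannah overlap.
Yusuf starts after Omar ends, so nothing later overlaps Omar either.
Yusuf starts after Hannah ends, so nothing later overlaps Hannah either.
Declan starts after Yusuf ends, so nothing later overlaps Yusuf either.
Jonas starts before Declan ends → Declan and Jonas overlap.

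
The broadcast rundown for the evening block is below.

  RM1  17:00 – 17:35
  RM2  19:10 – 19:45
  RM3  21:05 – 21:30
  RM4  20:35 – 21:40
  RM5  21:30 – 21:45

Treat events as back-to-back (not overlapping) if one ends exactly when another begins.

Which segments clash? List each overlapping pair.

Sorted by start: RM1, RM2, RM4, RM3, RM5.
RM2 starts after RM1 ends; RM1 is clear from here.
RM4 starts after RM2 ends; RM2 is clear from here.
RM3 starts before RM4 ends → RM4 and RM3 overlap.
RM5 starts before RM4 ends → RM4 and RM5 overlap.
RM5 starts exactly when RM3 ends (back-to-back, no overlap).

RM3 & RM4, RM4 & RM5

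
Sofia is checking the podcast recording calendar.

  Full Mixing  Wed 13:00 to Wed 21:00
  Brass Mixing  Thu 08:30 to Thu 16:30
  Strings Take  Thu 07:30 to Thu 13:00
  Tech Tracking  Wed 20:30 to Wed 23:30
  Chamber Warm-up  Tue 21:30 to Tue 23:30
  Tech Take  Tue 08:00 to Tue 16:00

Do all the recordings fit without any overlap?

No

Check each pair: they overlap iff neither finishes before the other starts.
Sorted by start: Tech Take, Chamber Warm-up, Full Mixing, Tech Tracking, Strings Take, Brass Mixing.
Chamber Warm-up starts after Tech Take ends; Tech Take is clear from here.
Full Mixing starts after Chamber Warm-up ends; Chamber Warm-up is clear from here.
Tech Tracking starts before Full Mixing ends → Full Mixing and Tech Tracking overlap.
That's a conflict, so the schedule is not conflict-free.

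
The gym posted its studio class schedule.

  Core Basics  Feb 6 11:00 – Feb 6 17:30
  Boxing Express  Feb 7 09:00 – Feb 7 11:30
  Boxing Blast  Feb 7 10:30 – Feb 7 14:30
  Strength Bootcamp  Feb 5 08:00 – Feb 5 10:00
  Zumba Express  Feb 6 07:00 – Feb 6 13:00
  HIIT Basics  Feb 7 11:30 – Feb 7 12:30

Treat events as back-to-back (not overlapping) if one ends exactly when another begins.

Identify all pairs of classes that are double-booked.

Boxing Blast & Boxing Express, Boxing Blast & HIIT Basics, Core Basics & Zumba Express

Sorted by start: Strength Bootcamp, Zumba Express, Core Basics, Boxing Express, Boxing Blast, HIIT Basics.
Zumba Express starts after Strength Bootcamp ends — done with Strength Bootcamp.
Core Basics starts before Zumba Express ends → Zumba Express and Core Basics overlap.
Boxing Express starts after Zumba Express ends — done with Zumba Express.
Boxing Express starts after Core Basics ends — done with Core Basics.
Boxing Blast starts before Boxing Express ends → Boxing Express and Boxing Blast overlap.
HIIT Basics starts exactly when Boxing Express ends (back-to-back, no overlap).
HIIT Basics starts before Boxing Blast ends → Boxing Blast and HIIT Basics overlap.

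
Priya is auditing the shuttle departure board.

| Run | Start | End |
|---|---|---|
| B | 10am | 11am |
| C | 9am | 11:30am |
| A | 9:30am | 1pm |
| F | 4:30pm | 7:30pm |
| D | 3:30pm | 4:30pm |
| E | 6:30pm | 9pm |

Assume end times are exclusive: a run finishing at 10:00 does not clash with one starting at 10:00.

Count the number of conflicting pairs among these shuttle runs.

Two intervals overlap when each starts before the other ends.
Sorted by start: C, A, B, D, F, E.
A starts before C ends → C and A overlap.
B starts before C ends → C and B overlap.
D starts after C ends; C is clear from here.
B starts before A ends → A and B overlap.
D starts after A ends; A is clear from here.
D starts after B ends; B is clear from here.
F starts exactly when D ends (back-to-back, no overlap); D is clear from here.
E starts before F ends → F and E overlap.
Overlapping pairs: A & B, A & C, B & C, E & F — 4 in total.

4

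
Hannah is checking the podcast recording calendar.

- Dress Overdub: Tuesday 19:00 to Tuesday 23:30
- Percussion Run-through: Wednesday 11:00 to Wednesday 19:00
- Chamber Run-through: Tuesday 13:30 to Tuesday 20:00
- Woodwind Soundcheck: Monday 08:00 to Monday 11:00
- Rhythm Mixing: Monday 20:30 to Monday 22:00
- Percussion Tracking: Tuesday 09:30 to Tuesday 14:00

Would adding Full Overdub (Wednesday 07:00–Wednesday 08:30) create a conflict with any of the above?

No — it doesn't clash with anything

Woodwind Soundcheck: ends Monday 11:00 at or before Full Overdub starts Wednesday 07:00 → clear.
Rhythm Mixing: ends Monday 22:00 at or before Full Overdub starts Wednesday 07:00 → clear.
Percussion Tracking: ends Tuesday 14:00 at or before Full Overdub starts Wednesday 07:00 → clear.
Chamber Run-through: ends Tuesday 20:00 at or before Full Overdub starts Wednesday 07:00 → clear.
Dress Overdub: ends Tuesday 23:30 at or before Full Overdub starts Wednesday 07:00 → clear.
Percussion Run-through: starts Wednesday 11:00 at or after Full Overdub ends Wednesday 08:30 → clear.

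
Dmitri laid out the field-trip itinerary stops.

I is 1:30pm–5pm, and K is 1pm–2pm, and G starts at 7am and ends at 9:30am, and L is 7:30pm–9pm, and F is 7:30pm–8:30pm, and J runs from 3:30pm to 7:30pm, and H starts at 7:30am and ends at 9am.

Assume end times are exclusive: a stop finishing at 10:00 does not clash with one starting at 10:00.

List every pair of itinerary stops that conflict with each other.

F & L, G & H, I & J, I & K

Two intervals overlap when each starts before the other ends.
Sorted by start: G, H, K, I, J, F, L.
H starts before G ends → G and H overlap.
K starts after G ends — done with G.
K starts after H ends — done with H.
I starts before K ends → K and I overlap.
J starts after K ends — done with K.
J starts before I ends → I and J overlap.
F starts after I ends — done with I.
F starts exactly when J ends (back-to-back, no overlap) — done with J.
L starts before F ends → F and L overlap.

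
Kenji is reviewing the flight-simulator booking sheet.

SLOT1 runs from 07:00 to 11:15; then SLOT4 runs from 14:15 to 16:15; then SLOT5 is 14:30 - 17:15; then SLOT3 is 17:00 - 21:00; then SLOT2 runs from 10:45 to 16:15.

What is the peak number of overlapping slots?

3

Sort all start/end points and keep a running count:
07:00 start SLOT1 → 1
10:45 start SLOT2 → 2
11:15 end SLOT1 → 1
14:15 start SLOT4 → 2
14:30 start SLOT5 → 3
16:15 end SLOT2 → 2
16:15 end SLOT4 → 1
17:00 start SLOT3 → 2
17:15 end SLOT5 → 1
21:00 end SLOT3 → 0
Peak is 3, at 14:30 (SLOT2, SLOT4, SLOT5).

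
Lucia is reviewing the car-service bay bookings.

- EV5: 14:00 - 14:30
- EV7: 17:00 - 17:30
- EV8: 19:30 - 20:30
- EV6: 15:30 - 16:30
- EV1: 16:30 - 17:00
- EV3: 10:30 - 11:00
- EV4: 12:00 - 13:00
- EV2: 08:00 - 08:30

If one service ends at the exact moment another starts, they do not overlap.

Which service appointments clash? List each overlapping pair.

Sorted by start: EV2, EV3, EV4, EV5, EV6, EV1, EV7, EV8.
EV3 starts after EV2 ends — done with EV2.
EV4 starts after EV3 ends — done with EV3.
EV5 starts after EV4 ends — done with EV4.
EV6 starts after EV5 ends — done with EV5.
EV1 starts exactly when EV6 ends (back-to-back, no overlap) — done with EV6.
EV7 starts exactly when EV1 ends (back-to-back, no overlap) — done with EV1.
EV8 starts after EV7 ends.

no overlapping pairs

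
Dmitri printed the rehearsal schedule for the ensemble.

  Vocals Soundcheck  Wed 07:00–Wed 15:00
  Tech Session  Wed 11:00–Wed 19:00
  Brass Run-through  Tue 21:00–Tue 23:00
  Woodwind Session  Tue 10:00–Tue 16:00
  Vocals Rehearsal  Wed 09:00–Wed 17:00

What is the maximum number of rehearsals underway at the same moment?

Sweep the timeline, counting +1 at each start and −1 at each end (ends before starts at a tie):
Tue 10:00 start Woodwind Session → 1
Tue 16:00 end Woodwind Session → 0
Tue 21:00 start Brass Run-through → 1
Tue 23:00 end Brass Run-through → 0
Wed 07:00 start Vocals Soundcheck → 1
Wed 09:00 start Vocals Rehearsal → 2
Wed 11:00 start Tech Session → 3
Wed 15:00 end Vocals Soundcheck → 2
Wed 17:00 end Vocals Rehearsal → 1
Wed 19:00 end Tech Session → 0
Peak is 3, at Wed 11:00 (Tech Session, Vocals Rehearsal, Vocals Soundcheck).

3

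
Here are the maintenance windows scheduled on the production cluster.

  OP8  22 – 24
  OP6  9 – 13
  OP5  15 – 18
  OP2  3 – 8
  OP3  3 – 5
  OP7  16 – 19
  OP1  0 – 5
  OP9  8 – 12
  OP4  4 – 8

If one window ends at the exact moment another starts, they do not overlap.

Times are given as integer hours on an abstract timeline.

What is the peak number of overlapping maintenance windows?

Sweep the timeline, counting +1 at each start and −1 at each end (ends before starts at a tie):
0 start OP1 → 1
3 start OP2 → 2
3 start OP3 → 3
4 start OP4 → 4
5 end OP1 → 3
5 end OP3 → 2
8 end OP2 → 1
8 end OP4 → 0
8 start OP9 → 1
9 start OP6 → 2
12 end OP9 → 1
13 end OP6 → 0
15 start OP5 → 1
16 start OP7 → 2
18 end OP5 → 1
19 end OP7 → 0
22 start OP8 → 1
24 end OP8 → 0
Peak is 4, at 4 (OP1, OP2, OP3, OP4).

4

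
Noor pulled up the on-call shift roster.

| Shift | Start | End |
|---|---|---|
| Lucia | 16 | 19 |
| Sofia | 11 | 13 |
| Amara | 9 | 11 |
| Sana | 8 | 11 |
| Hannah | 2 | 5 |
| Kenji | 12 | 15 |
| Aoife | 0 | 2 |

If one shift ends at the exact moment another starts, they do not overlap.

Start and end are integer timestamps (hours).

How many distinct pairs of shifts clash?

2

Sorted by start: Aoife, Hannah, Sana, Amara, Sofia, Kenji, Lucia.
Hannah starts exactly when Aoife ends (back-to-back, no overlap); Aoife is clear from here.
Sana starts after Hannah ends; Hannah is clear from here.
Amara starts before Sana ends → Sana and Amara overlap.
Sofia starts exactly when Sana ends (back-to-back, no overlap); Sana is clear from here.
Sofia starts exactly when Amara ends (back-to-back, no overlap); Amara is clear from here.
Kenji starts before Sofia ends → Sofia and Kenji overlap.
Lucia starts after Sofia ends.
Lucia starts after Kenji ends.
Overlapping pairs: Amara & Sana, Kenji & Sofia — 2 in total.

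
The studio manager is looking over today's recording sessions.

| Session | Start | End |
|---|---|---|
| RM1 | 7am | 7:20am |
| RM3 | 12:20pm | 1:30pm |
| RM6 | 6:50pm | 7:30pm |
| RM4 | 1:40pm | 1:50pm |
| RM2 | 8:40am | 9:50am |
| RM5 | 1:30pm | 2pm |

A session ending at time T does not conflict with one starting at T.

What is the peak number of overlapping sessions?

2

Sweep the timeline, counting +1 at each start and −1 at each end (ends before starts at a tie):
7am start RM1 → 1
7:20am end RM1 → 0
8:40am start RM2 → 1
9:50am end RM2 → 0
12:20pm start RM3 → 1
1:30pm end RM3 → 0
1:30pm start RM5 → 1
1:40pm start RM4 → 2
1:50pm end RM4 → 1
2pm end RM5 → 0
6:50pm start RM6 → 1
7:30pm end RM6 → 0
Peak is 2, at 1:40pm (RM4, RM5).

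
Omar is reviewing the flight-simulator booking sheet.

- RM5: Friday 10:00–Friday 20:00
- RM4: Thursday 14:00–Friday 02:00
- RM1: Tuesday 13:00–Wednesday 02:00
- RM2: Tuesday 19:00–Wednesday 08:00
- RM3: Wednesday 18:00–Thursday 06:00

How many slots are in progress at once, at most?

2

Sort all start/end points and keep a running count:
Tuesday 13:00 start RM1 → 1
Tuesday 19:00 start RM2 → 2
Wednesday 02:00 end RM1 → 1
Wednesday 08:00 end RM2 → 0
Wednesday 18:00 start RM3 → 1
Thursday 06:00 end RM3 → 0
Thursday 14:00 start RM4 → 1
Friday 02:00 end RM4 → 0
Friday 10:00 start RM5 → 1
Friday 20:00 end RM5 → 0
Peak is 2, at Tuesday 19:00 (RM1, RM2).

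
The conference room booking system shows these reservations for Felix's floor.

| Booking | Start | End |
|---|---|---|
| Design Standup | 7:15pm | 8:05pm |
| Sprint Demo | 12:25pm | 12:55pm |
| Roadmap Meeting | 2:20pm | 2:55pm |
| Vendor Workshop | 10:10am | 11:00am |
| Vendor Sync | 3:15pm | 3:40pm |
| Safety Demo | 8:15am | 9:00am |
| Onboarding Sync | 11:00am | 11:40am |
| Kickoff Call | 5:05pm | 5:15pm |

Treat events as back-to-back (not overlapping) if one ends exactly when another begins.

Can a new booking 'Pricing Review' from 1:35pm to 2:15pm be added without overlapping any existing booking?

Yes — the slot is free

Safety Demo: ends 9:00am at or before Pricing Review starts 1:35pm → clear.
Vendor Workshop: ends 11:00am at or before Pricing Review starts 1:35pm → clear.
Onboarding Sync: ends 11:40am at or before Pricing Review starts 1:35pm → clear.
Sprint Demo: ends 12:55pm at or before Pricing Review starts 1:35pm → clear.
Roadmap Meeting: starts 2:20pm at or after Pricing Review ends 2:15pm → clear.
Vendor Sync: starts 3:15pm at or after Pricing Review ends 2:15pm → clear.
Kickoff Call: starts 5:05pm at or after Pricing Review ends 2:15pm → clear.
Design Standup: starts 7:15pm at or after Pricing Review ends 2:15pm → clear.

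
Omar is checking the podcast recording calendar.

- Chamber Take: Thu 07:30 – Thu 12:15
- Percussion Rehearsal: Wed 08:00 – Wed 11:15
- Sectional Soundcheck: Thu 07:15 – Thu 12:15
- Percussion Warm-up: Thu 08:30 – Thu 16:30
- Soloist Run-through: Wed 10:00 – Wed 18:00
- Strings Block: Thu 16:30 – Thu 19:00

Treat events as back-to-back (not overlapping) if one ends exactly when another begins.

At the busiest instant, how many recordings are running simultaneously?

3

Walk through starts and ends in time order (an end at T is processed before a start at T):
Wed 08:00 start Percussion Rehearsal → 1
Wed 10:00 start Soloist Run-through → 2
Wed 11:15 end Percussion Rehearsal → 1
Wed 18:00 end Soloist Run-through → 0
Thu 07:15 start Sectional Soundcheck → 1
Thu 07:30 start Chamber Take → 2
Thu 08:30 start Percussion Warm-up → 3
Thu 12:15 end Chamber Take → 2
Thu 12:15 end Sectional Soundcheck → 1
Thu 16:30 end Percussion Warm-up → 0
Thu 16:30 start Strings Block → 1
Thu 19:00 end Strings Block → 0
Peak is 3, at Thu 08:30 (Chamber Take, Percussion Warm-up, Sectional Soundcheck).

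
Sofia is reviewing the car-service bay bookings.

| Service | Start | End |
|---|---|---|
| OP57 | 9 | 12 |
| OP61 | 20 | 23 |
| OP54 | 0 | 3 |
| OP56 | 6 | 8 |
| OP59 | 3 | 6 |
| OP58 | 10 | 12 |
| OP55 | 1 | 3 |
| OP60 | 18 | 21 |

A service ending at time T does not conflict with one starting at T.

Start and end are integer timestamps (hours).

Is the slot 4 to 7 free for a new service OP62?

OP54: ends 3 at or before OP62 starts 4 → clear.
OP55: ends 3 at or before OP62 starts 4 → clear.
OP59: starts 3 before OP62 ends 7, and ends 6 after OP62 starts 4 → overlap.
OP56: starts 6 before OP62 ends 7, and ends 8 after OP62 starts 4 → overlap.
OP57: starts 9 at or after OP62 ends 7 → clear.
OP58: starts 10 at or after OP62 ends 7 → clear.
OP60: starts 18 at or after OP62 ends 7 → clear.
OP61: starts 20 at or after OP62 ends 7 → clear.
OP62 overlaps OP56, OP59.

No — it overlaps OP56, OP59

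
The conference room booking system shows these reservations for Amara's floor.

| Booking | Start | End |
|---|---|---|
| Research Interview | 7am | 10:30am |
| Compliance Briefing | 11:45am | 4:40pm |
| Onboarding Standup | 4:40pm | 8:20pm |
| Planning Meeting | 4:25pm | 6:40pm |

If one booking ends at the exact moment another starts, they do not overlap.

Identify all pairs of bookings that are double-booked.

Compliance Briefing & Planning Meeting, Onboarding Standup & Planning Meeting

Sorted by start: Research Interview, Compliance Briefing, Planning Meeting, Onboarding Standup.
Compliance Briefing starts after Research Interview ends — done with Research Interview.
Planning Meeting starts before Compliance Briefing ends → Compliance Briefing and Planning Meeting overlap.
Onboarding Standup starts exactly when Compliance Briefing ends (back-to-back, no overlap).
Onboarding Standup starts before Planning Meeting ends → Planning Meeting and Onboarding Standup overlap.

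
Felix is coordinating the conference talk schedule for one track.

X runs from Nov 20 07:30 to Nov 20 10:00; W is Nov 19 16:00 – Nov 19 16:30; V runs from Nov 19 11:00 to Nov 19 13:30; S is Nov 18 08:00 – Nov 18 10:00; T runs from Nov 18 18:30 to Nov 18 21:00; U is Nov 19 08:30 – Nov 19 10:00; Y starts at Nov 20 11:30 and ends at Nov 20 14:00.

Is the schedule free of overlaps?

Sorted by start: S, T, U, V, W, X, Y.
T starts after S ends; S is clear from here.
U starts after T ends; T is clear from here.
V starts after U ends; U is clear from here.
W starts after V ends; V is clear from here.
X starts after W ends; W is clear from here.
Y starts after X ends.
Every pair is clear; the schedule has no overlaps.

Yes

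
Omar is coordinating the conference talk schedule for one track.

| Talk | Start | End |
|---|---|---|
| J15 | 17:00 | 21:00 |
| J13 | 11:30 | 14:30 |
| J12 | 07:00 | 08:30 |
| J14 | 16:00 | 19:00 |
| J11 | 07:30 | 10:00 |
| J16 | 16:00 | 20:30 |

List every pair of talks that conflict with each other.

J11 & J12, J14 & J15, J14 & J16, J15 & J16

Two intervals overlap when each starts before the other ends.
Sorted by start: J12, J11, J13, J14, J16, J15.
J11 starts before J12 ends → J12 and J11 overlap.
J13 starts after J12 ends, so J12 has no further overlaps.
J13 starts after J11 ends, so J11 has no further overlaps.
J14 starts after J13 ends, so J13 has no further overlaps.
J16 starts before J14 ends → J14 and J16 overlap.
J15 starts before J14 ends → J14 and J15 overlap.
J15 starts before J16 ends → J16 and J15 overlap.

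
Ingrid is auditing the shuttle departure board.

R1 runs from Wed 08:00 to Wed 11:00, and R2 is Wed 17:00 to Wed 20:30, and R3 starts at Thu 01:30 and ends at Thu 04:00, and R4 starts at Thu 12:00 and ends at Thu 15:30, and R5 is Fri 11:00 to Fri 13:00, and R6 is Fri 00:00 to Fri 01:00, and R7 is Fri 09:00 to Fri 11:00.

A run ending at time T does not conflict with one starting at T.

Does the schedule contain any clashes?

Check each pair: they overlap iff neither finishes before the other starts.
Sorted by start: R1, R2, R3, R4, R6, R7, R5.
R2 starts after R1 ends — done with R1.
R3 starts after R2 ends — done with R2.
R4 starts after R3 ends — done with R3.
R6 starts after R4 ends — done with R4.
R7 starts after R6 ends — done with R6.
R5 starts exactly when R7 ends (back-to-back, no overlap).
Every pair is clear; the schedule has no overlaps.

No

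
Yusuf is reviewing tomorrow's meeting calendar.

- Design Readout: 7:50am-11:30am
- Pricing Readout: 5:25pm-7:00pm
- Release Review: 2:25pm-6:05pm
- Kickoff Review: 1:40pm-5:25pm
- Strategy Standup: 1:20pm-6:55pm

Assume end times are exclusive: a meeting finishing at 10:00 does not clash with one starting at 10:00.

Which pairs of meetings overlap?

Kickoff Review & Release Review, Kickoff Review & Strategy Standup, Pricing Readout & Release Review, Pricing Readout & Strategy Standup, Release Review & Strategy Standup

Sorted by start: Design Readout, Strategy Standup, Kickoff Review, Release Review, Pricing Readout.
Strategy Standup starts after Design Readout ends, so nothing later overlaps Design Readout either.
Kickoff Review starts before Strategy Standup ends → Strategy Standup and Kickoff Review overlap.
Release Review starts before Strategy Standup ends → Strategy Standup and Release Review overlap.
Pricing Readout starts before Strategy Standup ends → Strategy Standup and Pricing Readout overlap.
Release Review starts before Kickoff Review ends → Kickoff Review and Release Review overlap.
Pricing Readout starts exactly when Kickoff Review ends (back-to-back, no overlap).
Pricing Readout starts before Release Review ends → Release Review and Pricing Readout overlap.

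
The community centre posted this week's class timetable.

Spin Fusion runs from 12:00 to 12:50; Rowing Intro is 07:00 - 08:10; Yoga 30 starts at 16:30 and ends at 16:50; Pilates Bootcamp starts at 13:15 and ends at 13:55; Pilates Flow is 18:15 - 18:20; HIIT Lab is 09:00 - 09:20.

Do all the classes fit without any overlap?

Yes

Check each pair: they overlap iff neither finishes before the other starts.
Sorted by start: Rowing Intro, HIIT Lab, Spin Fusion, Pilates Bootcamp, Yoga 30, Pilates Flow.
HIIT Lab starts after Rowing Intro ends; Rowing Intro is clear from here.
Spin Fusion starts after HIIT Lab ends; HIIT Lab is clear from here.
Pilates Bootcamp starts after Spin Fusion ends; Spin Fusion is clear from here.
Yoga 30 starts after Pilates Bootcamp ends; Pilates Bootcamp is clear from here.
Pilates Flow starts after Yoga 30 ends.
Every pair is clear; the schedule has no overlaps.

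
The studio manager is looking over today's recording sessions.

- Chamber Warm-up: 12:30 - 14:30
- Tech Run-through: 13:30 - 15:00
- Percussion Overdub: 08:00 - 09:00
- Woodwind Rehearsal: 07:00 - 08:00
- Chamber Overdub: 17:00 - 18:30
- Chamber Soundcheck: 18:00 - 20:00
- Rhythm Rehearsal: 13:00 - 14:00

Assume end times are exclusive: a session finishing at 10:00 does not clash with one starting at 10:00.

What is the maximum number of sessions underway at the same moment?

Walk through starts and ends in time order (an end at T is processed before a start at T):
07:00 start Woodwind Rehearsal → 1
08:00 end Woodwind Rehearsal → 0
08:00 start Percussion Overdub → 1
09:00 end Percussion Overdub → 0
12:30 start Chamber Warm-up → 1
13:00 start Rhythm Rehearsal → 2
13:30 start Tech Run-through → 3
14:00 end Rhythm Rehearsal → 2
14:30 end Chamber Warm-up → 1
15:00 end Tech Run-through → 0
17:00 start Chamber Overdub → 1
18:00 start Chamber Soundcheck → 2
18:30 end Chamber Overdub → 1
20:00 end Chamber Soundcheck → 0
Peak is 3, at 13:30 (Chamber Warm-up, Rhythm Rehearsal, Tech Run-through).

3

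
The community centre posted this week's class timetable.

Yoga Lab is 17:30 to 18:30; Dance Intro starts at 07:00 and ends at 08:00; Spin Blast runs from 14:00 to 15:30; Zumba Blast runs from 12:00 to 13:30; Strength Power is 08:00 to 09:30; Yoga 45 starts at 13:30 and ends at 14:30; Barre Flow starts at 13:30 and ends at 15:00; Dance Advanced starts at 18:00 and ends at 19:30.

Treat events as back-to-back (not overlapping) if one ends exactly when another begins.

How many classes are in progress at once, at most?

Sort all start/end points and keep a running count:
07:00 start Dance Intro → 1
08:00 end Dance Intro → 0
08:00 start Strength Power → 1
09:30 end Strength Power → 0
12:00 start Zumba Blast → 1
13:30 end Zumba Blast → 0
13:30 start Barre Flow → 1
13:30 start Yoga 45 → 2
14:00 start Spin Blast → 3
14:30 end Yoga 45 → 2
15:00 end Barre Flow → 1
15:30 end Spin Blast → 0
17:30 start Yoga Lab → 1
18:00 start Dance Advanced → 2
18:30 end Yoga Lab → 1
19:30 end Dance Advanced → 0
Peak is 3, at 14:00 (Barre Flow, Spin Blast, Yoga 45).

3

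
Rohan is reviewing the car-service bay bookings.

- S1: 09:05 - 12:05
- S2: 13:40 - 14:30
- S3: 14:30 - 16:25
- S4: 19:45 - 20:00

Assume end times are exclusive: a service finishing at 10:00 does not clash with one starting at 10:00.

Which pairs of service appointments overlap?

Sorted by start: S1, S2, S3, S4.
S2 starts after S1 ends — done with S1.
S3 starts exactly when S2 ends (back-to-back, no overlap) — done with S2.
S4 starts after S3 ends.

none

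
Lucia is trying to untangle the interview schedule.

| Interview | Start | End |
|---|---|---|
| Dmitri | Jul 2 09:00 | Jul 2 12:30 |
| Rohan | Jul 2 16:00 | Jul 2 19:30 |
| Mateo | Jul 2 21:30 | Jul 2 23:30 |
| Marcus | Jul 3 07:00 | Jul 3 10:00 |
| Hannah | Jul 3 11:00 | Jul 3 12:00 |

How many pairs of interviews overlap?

Sorted by start: Dmitri, Rohan, Mateo, Marcus, Hannah.
Rohan starts after Dmitri ends — done with Dmitri.
Mateo starts after Rohan ends — done with Rohan.
Marcus starts after Mateo ends — done with Mateo.
Hannah starts after Marcus ends.
No pair overlaps.

0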